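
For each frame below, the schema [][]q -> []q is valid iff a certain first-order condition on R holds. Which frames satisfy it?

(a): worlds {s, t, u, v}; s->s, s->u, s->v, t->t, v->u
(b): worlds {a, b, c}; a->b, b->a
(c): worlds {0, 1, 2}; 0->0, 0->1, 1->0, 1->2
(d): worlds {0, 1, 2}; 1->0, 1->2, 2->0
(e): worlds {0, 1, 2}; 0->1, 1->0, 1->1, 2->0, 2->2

(e)

The schema corresponds to density: forall x forall y (Rxy -> exists z (Rxz & Rzy)).
(a): fails — Rvu but no z with Rvz and Rzu.
(b): fails — Rab but no z with Raz and Rzb.
(c): fails — R12 but no z with R1z and Rz2.
(d): fails — R12 but no z with R1z and Rz2.
(e): ✓.
Valid on: (e).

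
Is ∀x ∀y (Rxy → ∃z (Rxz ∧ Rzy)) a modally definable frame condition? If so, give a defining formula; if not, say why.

This is a Sahlqvist condition; the C4 axiom □□p → □p defines it.
Suppose □□p→□p is valid. Take Rxy and set V(p)={w : xR²w}. Then □□p at x, so □p at x, so p at y, i.e. ∃z(Rxz∧Rzy).

Yes — defined by □□p → □p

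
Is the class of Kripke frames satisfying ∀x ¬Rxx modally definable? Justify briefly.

Modal frame validity is preserved under surjective bounded morphisms.
The 3-cycle (worlds w0,w1,w2 with w0→w1→w2→w0) is irreflexive, and the map sending every world to a single reflexive point • is a surjective bounded morphism (forth: every edge maps to (•,•); back: every world has a successor). So any modal formula valid on the 3-cycle is also valid on the reflexive point, which is not irreflexive.
So the class is not modally definable.

No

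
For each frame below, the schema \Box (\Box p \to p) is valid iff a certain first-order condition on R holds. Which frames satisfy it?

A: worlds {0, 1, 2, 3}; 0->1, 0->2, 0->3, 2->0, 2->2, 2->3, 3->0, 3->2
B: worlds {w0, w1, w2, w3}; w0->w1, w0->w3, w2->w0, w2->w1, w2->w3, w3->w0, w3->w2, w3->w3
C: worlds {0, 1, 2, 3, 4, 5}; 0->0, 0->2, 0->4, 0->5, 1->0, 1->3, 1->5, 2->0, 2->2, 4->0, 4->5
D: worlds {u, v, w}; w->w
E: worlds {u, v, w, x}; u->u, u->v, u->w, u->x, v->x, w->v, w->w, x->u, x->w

D

Frame correspondent (Sahlqvist): \forall x \forall y (Rxy \to Ryy) — i.e. shift-reflexivity.
A: fails — R01 but not R11.
B: fails — Rw3w2 but not Rw2w2.
C: fails — R45 but not R55.
D: satisfies the condition.
E: fails — Ruv but not Rvv.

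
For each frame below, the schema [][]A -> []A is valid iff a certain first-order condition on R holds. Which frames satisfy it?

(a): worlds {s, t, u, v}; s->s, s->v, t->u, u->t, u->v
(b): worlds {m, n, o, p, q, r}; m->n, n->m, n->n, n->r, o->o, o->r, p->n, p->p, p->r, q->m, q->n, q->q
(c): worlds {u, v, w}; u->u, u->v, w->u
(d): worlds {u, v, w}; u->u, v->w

(b), (c)

This is the axiom for density; its first-order frame correspondent is forall x forall y (Rxy -> exists z (Rxz & Rzy)).
(a): fails — Ruv but no z with Ruz and Rzv.
(b): ✓.
(c): ✓.
(d): fails — Rvw but no z with Rvz and Rzw.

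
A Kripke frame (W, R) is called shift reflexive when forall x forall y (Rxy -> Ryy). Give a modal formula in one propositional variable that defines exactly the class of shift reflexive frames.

□(□p → p)

The condition is shift-reflexivity. The T□ schema □(□p → p) defines it.
Suppose □(□p→p) is valid. Take Rxy and set V(p)={w : Ryw}. Then at y, □p holds; since □(□p→p) at x, □p→p at y, so p at y, i.e. Ryy.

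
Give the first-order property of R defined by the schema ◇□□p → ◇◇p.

∀x ∀y (xRy → ∃w (yR²w ∧ xR²w))

This is a Sahlqvist (Geach-type) schema ◇^1□^2p → □^0◇^2p.
Minimal-valuation argument: fix x; take any y with xR^1y and any z with xR^0z. Set V(p) to the set of worlds R-reachable from y in exactly 2 steps. Then □^2p holds at y, so the antecedent holds at x; validity forces ◇^2p at z, giving a w with zR^2w and yR^2w.
First-order correspondent: ∀x ∀y (xRy → ∃w (yR²w ∧ xR²w)).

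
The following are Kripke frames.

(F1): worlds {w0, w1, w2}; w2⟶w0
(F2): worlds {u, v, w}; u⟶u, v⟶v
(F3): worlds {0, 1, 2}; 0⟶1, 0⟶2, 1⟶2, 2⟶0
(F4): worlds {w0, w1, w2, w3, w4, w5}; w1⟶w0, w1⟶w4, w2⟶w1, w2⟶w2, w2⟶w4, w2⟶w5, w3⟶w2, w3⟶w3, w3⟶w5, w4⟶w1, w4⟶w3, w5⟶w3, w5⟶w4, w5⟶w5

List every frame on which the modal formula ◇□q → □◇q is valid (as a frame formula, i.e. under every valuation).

This is the axiom for convergence; its first-order frame correspondent is ∀x ∀y ∀z (Rxy ∧ Rxz → ∃w (Ryw ∧ Rzw)).
(F1): fails — Rw2w0 and Rw2w0 but w0 and w0 have no common successor.
(F2): condition met.
(F3): fails — R01 and R02 but 1 and 2 have no common successor.
(F4): fails — Rw1w0 and Rw1w0 but w0 and w0 have no common successor.
Valid on: (F2).

(F2)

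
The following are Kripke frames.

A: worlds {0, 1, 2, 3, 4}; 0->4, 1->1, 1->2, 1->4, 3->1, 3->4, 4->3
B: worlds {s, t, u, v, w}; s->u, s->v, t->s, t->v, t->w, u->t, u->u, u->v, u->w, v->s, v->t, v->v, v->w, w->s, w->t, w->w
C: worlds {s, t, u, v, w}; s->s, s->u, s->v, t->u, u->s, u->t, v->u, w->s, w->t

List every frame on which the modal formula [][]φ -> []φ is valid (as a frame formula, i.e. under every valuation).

The schema corresponds to density: forall x forall y (Rxy -> exists z (Rxz & Rzy)).
A: fails — R43 but no z with R4z and Rz3.
B: condition met.
C: fails — Rwt but no z with Rwz and Rzt.

B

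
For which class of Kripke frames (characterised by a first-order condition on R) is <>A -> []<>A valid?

This schema is the 5 axiom.
Its frame correspondent is the Euclidean property — forall x forall y forall z (Rxy & Rxz -> Ryz).

The Euclidean property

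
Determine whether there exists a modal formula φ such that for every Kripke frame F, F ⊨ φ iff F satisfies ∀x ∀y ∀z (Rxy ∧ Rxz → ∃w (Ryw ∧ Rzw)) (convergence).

Definable; ◇□r → □◇r defines it

This is a Sahlqvist condition; the .2 axiom ◇□r → □◇r defines it.
Suppose ◇□r→□◇r is valid. Take Rxy, Rxz and set V(r)={w : Ryw}. Then □r at y so ◇□r at x, so □◇r at x, so ◇r at z, giving w with Rzw and Ryw.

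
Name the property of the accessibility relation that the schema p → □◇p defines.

symmetry

This is the B axiom.
It corresponds to symmetry: ∀x ∀y (Rxy → Ryx).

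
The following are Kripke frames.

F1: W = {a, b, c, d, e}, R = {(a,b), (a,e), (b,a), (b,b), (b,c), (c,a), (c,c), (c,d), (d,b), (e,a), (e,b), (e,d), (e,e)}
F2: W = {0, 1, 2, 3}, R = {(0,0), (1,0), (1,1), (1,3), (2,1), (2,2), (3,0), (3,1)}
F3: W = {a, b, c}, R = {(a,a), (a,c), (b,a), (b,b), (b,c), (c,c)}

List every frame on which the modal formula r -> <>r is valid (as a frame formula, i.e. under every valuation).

The schema corresponds to reflexivity: forall x Rxx.
F1: fails — world a does not see itself.
F2: fails — world 3 does not see itself.
F3: ✓.

F3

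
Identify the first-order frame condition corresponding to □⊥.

This is the Ver axiom.
Its frame correspondent is emptiness of R — ∀x ∀y ¬Rxy.

emptiness of R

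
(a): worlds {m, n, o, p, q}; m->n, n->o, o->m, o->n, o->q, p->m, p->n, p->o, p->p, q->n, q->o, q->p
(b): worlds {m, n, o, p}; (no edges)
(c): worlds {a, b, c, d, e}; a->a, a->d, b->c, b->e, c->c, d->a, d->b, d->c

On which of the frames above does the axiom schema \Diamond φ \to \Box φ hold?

This is the axiom for partial functionality; its first-order frame correspondent is \forall x \forall y \forall z (Rxy \wedge Rxz \to y = z).
(a): fails — o sees both m and n.
(b): holds.
(c): fails — a sees both a and d.

(b)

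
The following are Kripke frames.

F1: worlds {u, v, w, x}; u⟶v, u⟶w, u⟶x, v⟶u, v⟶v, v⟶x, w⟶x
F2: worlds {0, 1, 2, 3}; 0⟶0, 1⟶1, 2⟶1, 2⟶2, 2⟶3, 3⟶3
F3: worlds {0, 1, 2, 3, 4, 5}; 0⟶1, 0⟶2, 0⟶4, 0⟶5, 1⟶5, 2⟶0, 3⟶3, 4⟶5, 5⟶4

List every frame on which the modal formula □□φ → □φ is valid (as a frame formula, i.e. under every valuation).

This is the axiom for density; its first-order frame correspondent is ∀x ∀y (Rxy → ∃z (Rxz ∧ Rzy)).
F1: fails — Ruw but no z with Ruz and Rzw.
F2: condition met.
F3: fails — R02 but no z with R0z and Rz2.
Valid on: F2.

F2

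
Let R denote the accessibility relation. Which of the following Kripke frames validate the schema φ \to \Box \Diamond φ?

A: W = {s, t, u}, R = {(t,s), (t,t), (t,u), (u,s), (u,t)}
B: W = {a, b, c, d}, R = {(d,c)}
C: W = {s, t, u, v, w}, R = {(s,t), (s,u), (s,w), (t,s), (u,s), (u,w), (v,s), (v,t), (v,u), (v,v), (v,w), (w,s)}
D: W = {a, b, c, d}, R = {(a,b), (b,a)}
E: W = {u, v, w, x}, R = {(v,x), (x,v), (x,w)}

Frame correspondent (Sahlqvist): \forall x \forall y (Rxy \to Ryx) — i.e. symmetry.
A: fails — Rus but not Rsu.
B: fails — Rdc but not Rcd.
C: fails — Ruw but not Rwu.
D: satisfies the condition.
E: fails — Rxw but not Rwx.

D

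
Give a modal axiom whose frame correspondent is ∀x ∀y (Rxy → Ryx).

A defining formula is q → □◇q (the B axiom).
Suppose q→□◇q is valid. Take Rxy and set V(q)={x}. Then q at x, so □◇q at x, so ◇q at y, so some z with Ryz has q; z=x, i.e. Ryx.

q → □◇q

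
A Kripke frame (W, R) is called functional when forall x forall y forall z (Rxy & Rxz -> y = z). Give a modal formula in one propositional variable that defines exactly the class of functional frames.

◇q → □q

This is partial functionality; the standard corresponding axiom is CD: ◇q → □q.
Suppose ◇q→□q is valid. Take Rxy, Rxz and set V(q)={y}. Then ◇q at x, so □q at x, so q at z, i.e. z=y.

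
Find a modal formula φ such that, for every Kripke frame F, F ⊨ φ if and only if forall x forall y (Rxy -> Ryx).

ψ → □◇ψ

A defining formula is ψ → □◇ψ (the B axiom).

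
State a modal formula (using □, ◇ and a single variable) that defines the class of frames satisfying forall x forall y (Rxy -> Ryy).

A defining formula is □(□r → r) (the T□ axiom).
Suppose □(□r→r) is valid. Take Rxy and set V(r)={w : Ryw}. Then at y, □r holds; since □(□r→r) at x, □r→r at y, so r at y, i.e. Ryy.

□(□r → r)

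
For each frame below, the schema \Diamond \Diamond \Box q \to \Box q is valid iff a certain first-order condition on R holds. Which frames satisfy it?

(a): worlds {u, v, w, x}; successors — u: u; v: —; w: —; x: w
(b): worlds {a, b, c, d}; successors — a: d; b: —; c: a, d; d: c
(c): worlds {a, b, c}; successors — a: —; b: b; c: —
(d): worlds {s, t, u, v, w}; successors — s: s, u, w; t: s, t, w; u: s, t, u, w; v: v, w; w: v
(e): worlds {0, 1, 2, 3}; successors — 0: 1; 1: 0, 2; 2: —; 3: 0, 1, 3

(a), (c)

The schema corresponds to a generalized confluence (Geach) condition: \forall x \forall y \forall z ((x R^2 y \wedge xRz) \to \exists w (yRw \wedge z = w)).
(a): condition met.
(b): fails — cR²d, cRa but no w with dRw and a=w.
(c): condition met.
(d): fails — sR²t, sRu but no w* with tRw* and u=w*.
(e): fails — 0R²2, 0R1 but no w with 2Rw and 1=w.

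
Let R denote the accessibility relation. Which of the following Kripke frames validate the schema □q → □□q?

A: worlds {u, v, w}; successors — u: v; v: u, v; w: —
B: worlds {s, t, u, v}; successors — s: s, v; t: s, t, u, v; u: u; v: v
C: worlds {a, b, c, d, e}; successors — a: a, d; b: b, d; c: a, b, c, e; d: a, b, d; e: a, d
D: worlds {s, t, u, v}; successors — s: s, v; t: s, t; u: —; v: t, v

B

Frame correspondent (Sahlqvist): ∀x ∀y ∀z (Rxy ∧ Ryz → Rxz) — i.e. transitivity.
A: fails — Ruv and Rvu but not Ruu.
B: holds.
C: fails — Red and Rdb but not Reb.
D: fails — Rvt and Rts but not Rvs.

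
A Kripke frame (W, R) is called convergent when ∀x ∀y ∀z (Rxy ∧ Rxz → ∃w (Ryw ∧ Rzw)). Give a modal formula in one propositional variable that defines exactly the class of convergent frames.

This is convergence; the standard corresponding axiom is .2: ◇□s → □◇s.
Suppose ◇□s→□◇s is valid. Take Rxy, Rxz and set V(s)={w : Ryw}. Then □s at y so ◇□s at x, so □◇s at x, so ◇s at z, giving w with Rzw and Ryw.

◇□s → □◇s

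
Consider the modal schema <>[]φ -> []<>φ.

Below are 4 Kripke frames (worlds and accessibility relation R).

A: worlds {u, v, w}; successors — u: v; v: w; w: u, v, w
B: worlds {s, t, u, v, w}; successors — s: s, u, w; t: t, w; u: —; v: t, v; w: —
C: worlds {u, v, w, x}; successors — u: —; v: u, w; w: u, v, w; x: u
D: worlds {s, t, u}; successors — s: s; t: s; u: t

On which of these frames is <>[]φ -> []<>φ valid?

This is the axiom for convergence; its first-order frame correspondent is forall x forall y forall z (Rxy & Rxz -> exists w (Ryw & Rzw)).
A: fails — Rwu and Rwv but u and v have no common successor.
B: fails — Rsw and Rsw but w and w have no common successor.
C: fails — Rvw and Rvu but w and u have no common successor.
D: condition met.

D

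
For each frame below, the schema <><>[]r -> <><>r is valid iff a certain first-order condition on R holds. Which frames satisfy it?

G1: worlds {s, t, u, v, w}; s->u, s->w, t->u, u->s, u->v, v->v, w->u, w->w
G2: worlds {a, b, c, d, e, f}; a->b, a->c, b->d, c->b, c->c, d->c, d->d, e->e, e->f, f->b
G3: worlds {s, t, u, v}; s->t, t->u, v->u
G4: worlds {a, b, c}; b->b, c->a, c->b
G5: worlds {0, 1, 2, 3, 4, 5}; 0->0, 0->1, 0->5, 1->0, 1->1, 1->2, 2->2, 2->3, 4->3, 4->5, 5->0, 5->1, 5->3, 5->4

Frame correspondent (Sahlqvist): forall x forall y (x R^2 y -> exists w (yRw & x R^2 w)) — i.e. a generalized confluence (Geach) condition.
G1: fails — tR²s but no w* with sRw* and tR²w*.
G2: fails — eR²b but no w with bRw and eR²w.
G3: fails — sR²u but no w with uRw and sR²w.
G4: holds.
G5: fails — 0R²3 but no w with 3Rw and 0R²w.

G4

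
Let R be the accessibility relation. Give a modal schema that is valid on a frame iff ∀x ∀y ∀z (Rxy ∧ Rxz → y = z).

◇q → □q

The condition is partial functionality. The CD schema ◇q → □q defines it.
Suppose ◇q→□q is valid. Take Rxy, Rxz and set V(q)={y}. Then ◇q at x, so □q at x, so q at z, i.e. z=y.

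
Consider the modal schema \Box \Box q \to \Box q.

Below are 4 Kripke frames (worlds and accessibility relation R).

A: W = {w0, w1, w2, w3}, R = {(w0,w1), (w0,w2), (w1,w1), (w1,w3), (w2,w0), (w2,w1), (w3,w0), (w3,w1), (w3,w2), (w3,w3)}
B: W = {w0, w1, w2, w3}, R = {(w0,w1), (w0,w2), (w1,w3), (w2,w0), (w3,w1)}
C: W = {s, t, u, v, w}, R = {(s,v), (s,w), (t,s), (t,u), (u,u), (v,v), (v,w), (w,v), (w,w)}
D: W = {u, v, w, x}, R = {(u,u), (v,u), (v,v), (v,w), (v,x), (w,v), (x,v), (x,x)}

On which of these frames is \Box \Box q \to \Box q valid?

This is the axiom for density; its first-order frame correspondent is \forall x \forall y (Rxy \to \exists z (Rxz \wedge Rzy)).
A: fails — Rw0w2 but no z with Rw0z and Rzw2.
B: fails — Rw3w1 but no z with Rw3z and Rzw1.
C: fails — Rts but no z with Rtz and Rzs.
D: holds.
Valid on: D.

D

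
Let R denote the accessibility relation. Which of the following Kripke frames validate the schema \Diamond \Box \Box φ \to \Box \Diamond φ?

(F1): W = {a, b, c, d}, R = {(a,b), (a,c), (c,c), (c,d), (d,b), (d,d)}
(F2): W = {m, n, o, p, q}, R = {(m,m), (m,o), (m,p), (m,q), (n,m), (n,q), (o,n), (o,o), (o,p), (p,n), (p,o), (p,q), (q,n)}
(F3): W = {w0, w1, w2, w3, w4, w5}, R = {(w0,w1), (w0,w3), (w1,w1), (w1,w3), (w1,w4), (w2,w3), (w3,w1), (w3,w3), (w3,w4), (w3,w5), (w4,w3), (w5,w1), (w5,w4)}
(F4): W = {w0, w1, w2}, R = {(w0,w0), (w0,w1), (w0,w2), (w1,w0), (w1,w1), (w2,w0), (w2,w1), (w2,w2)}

The schema corresponds to a generalized confluence (Geach) condition: \forall x \forall y \forall z ((xRy \wedge xRz) \to \exists w (y R^2 w \wedge zRw)).
(F1): fails — aRb, aRb but no w with bR²w and bRw.
(F2): fails — mRq, mRo but no w with qR²w and oRw.
(F3): condition met.
(F4): condition met.
Valid on: (F3), (F4).

(F3), (F4)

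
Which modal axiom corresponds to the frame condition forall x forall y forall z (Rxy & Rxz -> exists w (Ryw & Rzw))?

◇□r → □◇r

The condition is convergence. The .2 schema ◇□r → □◇r defines it.
Suppose ◇□r→□◇r is valid. Take Rxy, Rxz and set V(r)={w : Ryw}. Then □r at y so ◇□r at x, so □◇r at x, so ◇r at z, giving w with Rzw and Ryw.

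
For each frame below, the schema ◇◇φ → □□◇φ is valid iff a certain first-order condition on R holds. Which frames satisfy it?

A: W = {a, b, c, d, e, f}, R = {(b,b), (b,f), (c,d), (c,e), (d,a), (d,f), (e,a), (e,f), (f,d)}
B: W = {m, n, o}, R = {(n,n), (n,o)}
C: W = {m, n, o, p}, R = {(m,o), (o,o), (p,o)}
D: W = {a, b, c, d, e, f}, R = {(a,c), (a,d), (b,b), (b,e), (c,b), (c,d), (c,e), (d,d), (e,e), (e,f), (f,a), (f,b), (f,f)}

C

The schema corresponds to a generalized confluence (Geach) condition: ∀x ∀y ∀z ((xR²y ∧ xR²z) → ∃w (y = w ∧ zRw)).
A: fails — bR²b, bR²d but no w with b=w and dRw.
B: fails — nR²n, nR²o but no w with n=w and oRw.
C: ✓.
D: fails — aR²b, aR²d but no w with b=w and dRw.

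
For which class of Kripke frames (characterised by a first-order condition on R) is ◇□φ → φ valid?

This is frame-equivalent to φ → □◇φ (substitute ¬φ for φ and contrapose).
Suppose φ→□◇φ is valid. Take Rxy and set V(φ)={x}. Then φ at x, so □◇φ at x, so ◇φ at y, so some z with Ryz has φ; z=x, i.e. Ryx.

symmetry: ∀x ∀y (Rxy → Ryx)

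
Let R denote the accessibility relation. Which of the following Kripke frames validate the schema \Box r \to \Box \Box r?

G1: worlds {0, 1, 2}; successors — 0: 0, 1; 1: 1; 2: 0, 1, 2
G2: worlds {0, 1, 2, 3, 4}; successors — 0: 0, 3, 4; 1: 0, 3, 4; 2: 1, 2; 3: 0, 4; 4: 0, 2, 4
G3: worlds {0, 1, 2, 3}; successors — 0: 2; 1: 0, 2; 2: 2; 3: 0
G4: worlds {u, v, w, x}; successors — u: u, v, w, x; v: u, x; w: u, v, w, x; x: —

G1

The schema corresponds to transitivity: \forall x \forall y \forall z (Rxy \wedge Ryz \to Rxz).
G1: ✓.
G2: fails — R34 and R42 but not R32.
G3: fails — R30 and R02 but not R32.
G4: fails — Rvu and Ruv but not Rvv.
Valid on: G1.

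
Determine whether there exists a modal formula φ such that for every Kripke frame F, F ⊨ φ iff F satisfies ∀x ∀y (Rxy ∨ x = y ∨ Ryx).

If a class were modally definable it would be closed under disjoint unions (Goldblatt–Thomason).
Take 3 disjoint single-world reflexive frames: each is trivially connected, but their disjoint union has 3 worlds with no edge between distinct components, so it is not connected.
Hence connectedness of R is not modally definable.

Not modally definable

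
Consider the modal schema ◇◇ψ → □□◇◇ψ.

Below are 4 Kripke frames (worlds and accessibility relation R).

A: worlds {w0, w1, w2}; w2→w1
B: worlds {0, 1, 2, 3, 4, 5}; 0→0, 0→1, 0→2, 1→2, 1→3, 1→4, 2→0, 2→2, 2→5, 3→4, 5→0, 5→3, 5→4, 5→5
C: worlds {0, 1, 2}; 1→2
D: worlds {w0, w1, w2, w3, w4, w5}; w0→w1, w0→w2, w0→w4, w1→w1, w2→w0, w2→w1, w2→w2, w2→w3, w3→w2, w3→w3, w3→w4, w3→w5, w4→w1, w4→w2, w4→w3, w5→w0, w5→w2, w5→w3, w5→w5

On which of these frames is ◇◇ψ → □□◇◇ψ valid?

The schema corresponds to a generalized confluence (Geach) condition: ∀x ∀y ∀z ((xR²y ∧ xR²z) → ∃w (y = w ∧ zR²w)).
A: ✓.
B: fails — 0R²0, 0R²3 but no w with 0=w and 3R²w.
C: ✓.
D: fails — w0R²w0, w0R²w1 but no w with w0=w and w1R²w.
Valid on: A, C.

A, C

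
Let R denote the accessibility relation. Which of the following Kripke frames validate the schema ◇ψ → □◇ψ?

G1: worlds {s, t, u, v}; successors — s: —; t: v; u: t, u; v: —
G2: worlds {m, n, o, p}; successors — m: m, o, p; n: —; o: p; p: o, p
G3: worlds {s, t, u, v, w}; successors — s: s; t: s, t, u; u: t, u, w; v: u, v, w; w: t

none

Frame correspondent (Sahlqvist): ∀x ∀y ∀z (Rxy ∧ Rxz → Ryz) — i.e. the Euclidean property.
G1: fails — Rtv and Rtv but not Rvv.
G2: fails — Rmo and Rmo but not Roo.
G3: fails — Rts and Rtt but not Rst.
Valid on no frame.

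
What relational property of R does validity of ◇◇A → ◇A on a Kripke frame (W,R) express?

This is a form of the 4 axiom.
Its frame correspondent is transitivity — ∀x ∀y ∀z (Rxy ∧ Ryz → Rxz).

transitivity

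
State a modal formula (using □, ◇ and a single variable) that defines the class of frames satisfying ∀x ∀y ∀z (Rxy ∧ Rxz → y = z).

This is partial functionality; the standard corresponding axiom is CD: ◇p → □p.

◇p → □p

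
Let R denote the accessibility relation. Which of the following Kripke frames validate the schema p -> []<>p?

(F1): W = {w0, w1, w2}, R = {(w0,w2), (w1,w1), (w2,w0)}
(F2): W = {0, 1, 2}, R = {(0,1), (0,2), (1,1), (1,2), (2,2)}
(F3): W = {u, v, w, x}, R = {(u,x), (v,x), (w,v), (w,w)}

The schema corresponds to symmetry: forall x forall y (Rxy -> Ryx).
(F1): satisfies the condition.
(F2): fails — R02 but not R20.
(F3): fails — Rvx but not Rxv.
Valid on: (F1).

(F1)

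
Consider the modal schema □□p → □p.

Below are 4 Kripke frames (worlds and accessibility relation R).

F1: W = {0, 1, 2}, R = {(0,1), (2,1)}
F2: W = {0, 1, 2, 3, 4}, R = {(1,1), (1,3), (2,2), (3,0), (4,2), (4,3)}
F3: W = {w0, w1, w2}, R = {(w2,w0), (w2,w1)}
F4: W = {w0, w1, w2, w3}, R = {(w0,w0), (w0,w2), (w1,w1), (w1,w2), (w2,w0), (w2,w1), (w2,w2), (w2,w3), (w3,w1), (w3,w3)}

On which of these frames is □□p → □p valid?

Frame correspondent (Sahlqvist): ∀x ∀y (Rxy → ∃z (Rxz ∧ Rzy)) — i.e. density.
F1: fails — R01 but no z with R0z and Rz1.
F2: fails — R43 but no z with R4z and Rz3.
F3: fails — Rw2w0 but no z with Rw2z and Rzw0.
F4: ✓.

F4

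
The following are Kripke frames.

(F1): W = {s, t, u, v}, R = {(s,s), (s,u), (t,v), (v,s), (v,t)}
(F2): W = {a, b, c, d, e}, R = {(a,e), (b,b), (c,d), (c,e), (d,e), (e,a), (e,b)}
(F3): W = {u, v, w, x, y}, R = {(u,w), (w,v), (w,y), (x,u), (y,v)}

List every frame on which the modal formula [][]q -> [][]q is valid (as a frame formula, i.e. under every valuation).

(F1), (F2), (F3)

The schema corresponds to a generalized confluence (Geach) condition: forall x forall z (x R^2 z -> exists w (x R^2 w & z = w)).
(F1): satisfies the condition.
(F2): satisfies the condition.
(F3): satisfies the condition.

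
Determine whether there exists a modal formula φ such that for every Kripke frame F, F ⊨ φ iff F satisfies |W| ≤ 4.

Not modally definable

If a class were modally definable it would be closed under disjoint unions (Goldblatt–Thomason).
Any modal formula valid on each of 5 disjoint one-world frames is valid on their disjoint union (validity is preserved under disjoint unions). Each one-world frame has |W|=1≤4, but the union has |W|=5.
Hence having at most 4 worlds is not modally definable.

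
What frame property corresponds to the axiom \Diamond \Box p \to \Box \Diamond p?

Suppose ◇□p→□◇p is valid. Take Rxy, Rxz and set V(p)={w : Ryw}. Then □p at y so ◇□p at x, so □◇p at x, so ◇p at z, giving w with Rzw and Ryw.

convergence: \forall x \forall y \forall z (Rxy \wedge Rxz \to \exists w (Ryw \wedge Rzw))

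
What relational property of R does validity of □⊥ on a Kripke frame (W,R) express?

□⊥ is valid iff no world has any successor (otherwise □⊥ fails at any world with one).
Conversely, any frame satisfying ∀x ∀y ¬Rxy validates the schema.
So the correspondent is emptiness of R.

emptiness of R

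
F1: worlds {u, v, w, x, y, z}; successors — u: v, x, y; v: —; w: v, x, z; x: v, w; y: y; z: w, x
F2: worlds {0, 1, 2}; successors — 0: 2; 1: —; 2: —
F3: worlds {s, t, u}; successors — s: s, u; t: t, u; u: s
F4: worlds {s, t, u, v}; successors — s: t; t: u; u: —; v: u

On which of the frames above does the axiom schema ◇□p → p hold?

Frame correspondent (Sahlqvist): ∀x ∀y (Rxy → Ryx) — i.e. symmetry.
F1: fails — Ruv but not Rvu.
F2: fails — R02 but not R20.
F3: fails — Rtu but not Rut.
F4: fails — Rtu but not Rut.
Valid on no frame.

none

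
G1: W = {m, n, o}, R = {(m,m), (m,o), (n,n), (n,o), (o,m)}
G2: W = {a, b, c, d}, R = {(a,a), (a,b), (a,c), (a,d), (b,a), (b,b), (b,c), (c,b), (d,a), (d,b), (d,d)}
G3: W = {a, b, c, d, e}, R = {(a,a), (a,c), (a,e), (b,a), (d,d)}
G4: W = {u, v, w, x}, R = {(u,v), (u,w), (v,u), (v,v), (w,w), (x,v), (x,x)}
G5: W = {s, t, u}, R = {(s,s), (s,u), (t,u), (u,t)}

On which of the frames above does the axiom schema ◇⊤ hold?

G1, G2, G4, G5

Frame correspondent (Sahlqvist): ∀x ∃y Rxy — i.e. seriality.
G1: holds.
G2: holds.
G3: fails — world c has no successor.
G4: holds.
G5: holds.
Valid on: G1, G2, G4, G5.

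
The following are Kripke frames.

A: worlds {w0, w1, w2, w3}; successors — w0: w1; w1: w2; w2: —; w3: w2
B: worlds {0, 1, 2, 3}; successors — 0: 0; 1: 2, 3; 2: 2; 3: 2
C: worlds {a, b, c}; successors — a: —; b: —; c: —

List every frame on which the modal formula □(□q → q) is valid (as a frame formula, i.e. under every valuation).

C

This is the axiom for shift-reflexivity; its first-order frame correspondent is ∀x ∀y (Rxy → Ryy).
A: fails — Rw1w2 but not Rw2w2.
B: fails — R13 but not R33.
C: holds.
Valid on: C.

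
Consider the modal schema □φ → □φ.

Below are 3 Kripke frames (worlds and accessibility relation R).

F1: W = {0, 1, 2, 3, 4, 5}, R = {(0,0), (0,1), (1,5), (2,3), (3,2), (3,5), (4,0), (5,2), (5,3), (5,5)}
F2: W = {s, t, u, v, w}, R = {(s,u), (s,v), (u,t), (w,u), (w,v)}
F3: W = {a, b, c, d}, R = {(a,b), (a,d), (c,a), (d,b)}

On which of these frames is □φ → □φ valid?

F1, F2, F3

The schema corresponds to a generalized confluence (Geach) condition: ∀x ∀z (xRz → ∃w (xRw ∧ z = w)).
F1: ✓.
F2: ✓.
F3: ✓.
Valid on: F1, F2, F3.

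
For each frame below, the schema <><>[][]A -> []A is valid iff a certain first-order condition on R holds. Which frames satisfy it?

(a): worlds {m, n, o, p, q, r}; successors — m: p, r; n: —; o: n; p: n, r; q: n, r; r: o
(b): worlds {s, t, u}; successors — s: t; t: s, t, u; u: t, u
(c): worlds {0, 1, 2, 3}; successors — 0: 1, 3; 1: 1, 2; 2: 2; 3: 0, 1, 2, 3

This is the axiom for a generalized confluence (Geach) condition; its first-order frame correspondent is forall x forall y forall z ((x R^2 y & xRz) -> exists w (y R^2 w & z = w)).
(a): fails — mR²n, mRp but no w with nR²w and p=w.
(b): holds.
(c): fails — 0R²1, 0R3 but no w with 1R²w and 3=w.

(b)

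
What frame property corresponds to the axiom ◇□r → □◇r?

Suppose ◇□r→□◇r is valid. Take Rxy, Rxz and set V(r)={w : Ryw}. Then □r at y so ◇□r at x, so □◇r at x, so ◇r at z, giving w with Rzw and Ryw.

Convergence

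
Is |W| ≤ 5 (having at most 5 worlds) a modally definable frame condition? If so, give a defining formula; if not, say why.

Any modally definable frame class is closed under disjoint unions.
Any modal formula valid on each of 6 disjoint one-world frames is valid on their disjoint union (validity is preserved under disjoint unions). Each one-world frame has |W|=1≤5, but the union has |W|=6.
So no modal formula (or set of formulas) defines exactly the |W|≤5 frames.

Not modally definable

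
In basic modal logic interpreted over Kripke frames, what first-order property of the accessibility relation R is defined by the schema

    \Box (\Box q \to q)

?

Shift-reflexivity

Suppose □(□q→q) is valid. Take Rxy and set V(q)={w : Ryw}. Then at y, □q holds; since □(□q→q) at x, □q→q at y, so q at y, i.e. Ryy.
Conversely, any frame satisfying \forall x \forall y (Rxy \to Ryy) validates the schema.
Frame condition: \forall x \forall y (Rxy \to Ryy).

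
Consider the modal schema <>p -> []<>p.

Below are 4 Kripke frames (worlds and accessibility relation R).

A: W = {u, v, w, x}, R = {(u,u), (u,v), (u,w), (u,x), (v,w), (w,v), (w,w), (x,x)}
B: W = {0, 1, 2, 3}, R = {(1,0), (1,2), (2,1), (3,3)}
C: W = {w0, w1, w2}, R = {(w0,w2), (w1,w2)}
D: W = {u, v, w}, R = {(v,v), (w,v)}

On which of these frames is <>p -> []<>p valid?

Frame correspondent (Sahlqvist): forall x forall y forall z (Rxy & Rxz -> Ryz) — i.e. the Euclidean property.
A: fails — Ruv and Ruv but not Rvv.
B: fails — R12 and R12 but not R22.
C: fails — Rw0w2 and Rw0w2 but not Rw2w2.
D: holds.

D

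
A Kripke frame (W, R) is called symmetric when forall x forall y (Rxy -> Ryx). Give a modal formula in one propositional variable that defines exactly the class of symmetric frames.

q → □◇q

This is symmetry; the standard corresponding axiom is B: q → □◇q.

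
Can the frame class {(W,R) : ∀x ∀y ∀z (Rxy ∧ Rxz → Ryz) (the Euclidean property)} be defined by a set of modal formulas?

The condition is the Euclidean property. A defining modal formula is ◇r → □◇r.
Suppose ◇r→□◇r is valid. Take Rxy, Rxz and set V(r)={y}. Then ◇r at x, so □◇r at x, so ◇r at z, so some w with Rzw has r; w=y, i.e. Rzy. By symmetry of the argument, Ryz.

Yes, by ◇r → □◇r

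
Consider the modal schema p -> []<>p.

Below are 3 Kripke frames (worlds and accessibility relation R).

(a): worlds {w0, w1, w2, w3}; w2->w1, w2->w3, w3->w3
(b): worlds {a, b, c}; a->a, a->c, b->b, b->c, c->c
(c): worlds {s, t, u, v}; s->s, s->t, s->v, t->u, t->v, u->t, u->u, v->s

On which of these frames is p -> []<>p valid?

none

Frame correspondent (Sahlqvist): forall x forall y (Rxy -> Ryx) — i.e. symmetry.
(a): fails — Rw2w1 but not Rw1w2.
(b): fails — Rbc but not Rcb.
(c): fails — Rtv but not Rvt.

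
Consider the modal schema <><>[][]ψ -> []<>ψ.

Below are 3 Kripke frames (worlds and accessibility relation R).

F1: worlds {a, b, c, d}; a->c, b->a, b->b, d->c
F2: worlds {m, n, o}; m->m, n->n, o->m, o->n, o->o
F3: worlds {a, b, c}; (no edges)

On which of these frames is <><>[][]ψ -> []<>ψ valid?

This is the axiom for a generalized confluence (Geach) condition; its first-order frame correspondent is forall x forall y forall z ((x R^2 y & xRz) -> exists w (y R^2 w & zRw)).
F1: fails — bR²a, bRa but no w with aR²w and aRw.
F2: fails — oR²m, oRn but no w with mR²w and nRw.
F3: ✓.

F3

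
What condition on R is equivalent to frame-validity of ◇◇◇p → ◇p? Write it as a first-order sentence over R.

∀x ∀y (xR³y → ∃w (y = w ∧ xRw))

This is a Sahlqvist (Geach-type) schema ◇^3□^0p → □^0◇^1p.
Minimal-valuation argument: fix x; take any y with xR^3y and any z with xR^0z. Set V(p) to the set of worlds R-reachable from y in exactly 0 steps. Then □^0p holds at y, so the antecedent holds at x; validity forces ◇^1p at z, giving a w with zR^1w and yR^0w.
First-order correspondent: ∀x ∀y (xR³y → ∃w (y = w ∧ xRw)).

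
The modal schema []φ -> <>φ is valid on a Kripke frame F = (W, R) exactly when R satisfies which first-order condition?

seriality: forall x exists y Rxy

This is the D axiom.
Its frame correspondent is seriality — forall x exists y Rxy.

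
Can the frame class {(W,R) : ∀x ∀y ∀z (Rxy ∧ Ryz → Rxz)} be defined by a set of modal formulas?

Yes — defined by □p → □□p

This is a Sahlqvist condition; the 4 axiom □p → □□p defines it.
Suppose □p→□□p is valid. Take Rxy, Ryz and set V(p)={w : Rxw}. Then □p at x, so □□p at x, so □p at y, so p at z, i.e. Rxz.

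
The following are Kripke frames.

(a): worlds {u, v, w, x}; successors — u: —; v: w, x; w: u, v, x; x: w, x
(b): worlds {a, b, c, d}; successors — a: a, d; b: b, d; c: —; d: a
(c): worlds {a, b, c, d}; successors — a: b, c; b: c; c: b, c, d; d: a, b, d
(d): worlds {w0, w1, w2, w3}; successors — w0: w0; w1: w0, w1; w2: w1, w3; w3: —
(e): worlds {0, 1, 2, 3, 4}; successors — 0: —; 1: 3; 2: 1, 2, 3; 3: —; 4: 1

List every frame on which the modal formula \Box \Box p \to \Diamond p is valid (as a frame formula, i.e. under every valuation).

Frame correspondent (Sahlqvist): \forall x \exists w (x R^2 w \wedge xRw) — i.e. a generalized confluence (Geach) condition.
(a): fails — at u but no t with uR²t and uRt.
(b): fails — at c but no w with cR²w and cRw.
(c): condition met.
(d): fails — at w3 but no w with w3R²w and w3Rw.
(e): fails — at 0 but no w with 0R²w and 0Rw.
Valid on: (c).

(c)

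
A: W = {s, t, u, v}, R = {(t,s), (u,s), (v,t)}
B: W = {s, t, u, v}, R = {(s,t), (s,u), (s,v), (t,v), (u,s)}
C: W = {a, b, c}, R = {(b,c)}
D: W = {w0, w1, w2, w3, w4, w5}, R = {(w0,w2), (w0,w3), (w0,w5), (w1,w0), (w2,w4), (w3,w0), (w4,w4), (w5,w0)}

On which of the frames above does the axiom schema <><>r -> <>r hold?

C

Frame correspondent (Sahlqvist): forall x forall y forall z (Rxy & Ryz -> Rxz) — i.e. transitivity.
A: fails — Rvt and Rts but not Rvs.
B: fails — Rus and Rsv but not Ruv.
C: condition met.
D: fails — Rw1w0 and Rw0w5 but not Rw1w5.
Valid on: C.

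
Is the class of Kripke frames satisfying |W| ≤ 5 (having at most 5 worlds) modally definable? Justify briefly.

If a class were modally definable it would be closed under disjoint unions (Goldblatt–Thomason).
Any modal formula valid on each of 6 disjoint one-world frames is valid on their disjoint union (validity is preserved under disjoint unions). Each one-world frame has |W|=1≤5, but the union has |W|=6.
Hence having at most 5 worlds is not modally definable.

Not modally definable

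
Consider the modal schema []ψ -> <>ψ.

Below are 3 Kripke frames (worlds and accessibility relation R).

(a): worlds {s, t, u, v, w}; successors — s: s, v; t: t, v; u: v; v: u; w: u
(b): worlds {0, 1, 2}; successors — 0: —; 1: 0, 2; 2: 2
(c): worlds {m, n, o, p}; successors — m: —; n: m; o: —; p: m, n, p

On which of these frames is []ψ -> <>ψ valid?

(a)

This is the axiom for seriality; its first-order frame correspondent is forall x exists y Rxy.
(a): holds.
(b): fails — world 0 has no successor.
(c): fails — world m has no successor.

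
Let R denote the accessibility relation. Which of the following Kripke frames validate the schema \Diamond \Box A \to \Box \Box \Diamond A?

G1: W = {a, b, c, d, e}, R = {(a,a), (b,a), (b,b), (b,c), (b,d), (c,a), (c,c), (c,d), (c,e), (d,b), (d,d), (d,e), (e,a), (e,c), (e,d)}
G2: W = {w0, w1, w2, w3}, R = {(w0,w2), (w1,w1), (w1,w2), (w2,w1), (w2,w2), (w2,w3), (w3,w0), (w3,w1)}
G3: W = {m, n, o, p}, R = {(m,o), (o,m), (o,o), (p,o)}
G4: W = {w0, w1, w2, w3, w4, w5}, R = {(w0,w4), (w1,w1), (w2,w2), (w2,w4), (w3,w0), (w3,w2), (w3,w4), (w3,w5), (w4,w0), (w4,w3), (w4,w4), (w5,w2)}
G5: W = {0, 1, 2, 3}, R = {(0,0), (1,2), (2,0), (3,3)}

G3, G5

Frame correspondent (Sahlqvist): \forall x \forall y \forall z ((xRy \wedge x R^2 z) \to \exists w (yRw \wedge zRw)) — i.e. a generalized confluence (Geach) condition.
G1: fails — bRa, bR²d but no w with aRw and dRw.
G2: fails — w2Rw3, w2R²w0 but no w with w3Rw and w0Rw.
G3: ✓.
G4: fails — w3Rw5, w3R²w0 but no w with w5Rw and w0Rw.
G5: ✓.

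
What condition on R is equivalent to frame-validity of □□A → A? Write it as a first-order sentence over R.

This is a Sahlqvist (Geach-type) schema ◇^0□^2A → □^0◇^0A.
Minimal-valuation argument: fix x; take any y with xR^0y and any z with xR^0z. Set V(A) to the set of worlds R-reachable from y in exactly 2 steps. Then □^2A holds at y, so the antecedent holds at x; validity forces ◇^0A at z, giving a w with zR^0w and yR^2w.
First-order correspondent: ∀x ∃w (xR²w ∧ x = w).

∀x ∃w (xR²w ∧ x = w)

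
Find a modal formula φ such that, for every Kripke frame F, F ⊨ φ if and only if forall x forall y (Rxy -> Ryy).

□(□s → s)

This is shift-reflexivity; the standard corresponding axiom is T□: □(□s → s).
Suppose □(□s→s) is valid. Take Rxy and set V(s)={w : Ryw}. Then at y, □s holds; since □(□s→s) at x, □s→s at y, so s at y, i.e. Ryy.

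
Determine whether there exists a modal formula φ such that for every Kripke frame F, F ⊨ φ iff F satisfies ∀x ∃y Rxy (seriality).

This is a Sahlqvist condition; the D axiom □p → ◇p defines it.

Definable; □p → ◇p defines it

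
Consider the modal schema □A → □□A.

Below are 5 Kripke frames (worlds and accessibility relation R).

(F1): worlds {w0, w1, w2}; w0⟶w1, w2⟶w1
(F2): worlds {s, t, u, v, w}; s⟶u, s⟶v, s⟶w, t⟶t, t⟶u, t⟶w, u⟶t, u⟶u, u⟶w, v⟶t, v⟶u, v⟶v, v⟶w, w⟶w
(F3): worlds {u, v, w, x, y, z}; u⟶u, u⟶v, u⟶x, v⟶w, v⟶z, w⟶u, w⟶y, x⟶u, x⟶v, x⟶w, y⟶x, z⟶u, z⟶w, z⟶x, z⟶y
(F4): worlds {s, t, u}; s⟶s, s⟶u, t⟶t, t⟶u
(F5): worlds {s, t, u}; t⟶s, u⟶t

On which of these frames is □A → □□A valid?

(F1), (F4)

The schema corresponds to transitivity: ∀x ∀y ∀z (Rxy ∧ Ryz → Rxz).
(F1): condition met.
(F2): fails — Rsv and Rvt but not Rst.
(F3): fails — Ruv and Rvz but not Ruz.
(F4): condition met.
(F5): fails — Rut and Rts but not Rus.
Valid on: (F1), (F4).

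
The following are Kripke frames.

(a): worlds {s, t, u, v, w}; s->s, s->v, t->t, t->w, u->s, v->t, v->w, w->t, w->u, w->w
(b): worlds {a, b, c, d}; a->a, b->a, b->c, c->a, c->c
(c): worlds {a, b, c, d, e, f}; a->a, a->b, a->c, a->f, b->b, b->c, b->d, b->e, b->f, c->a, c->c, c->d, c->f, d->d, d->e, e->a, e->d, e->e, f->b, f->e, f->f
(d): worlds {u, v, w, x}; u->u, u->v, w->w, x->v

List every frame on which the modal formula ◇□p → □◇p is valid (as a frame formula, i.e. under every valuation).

The schema corresponds to convergence: ∀x ∀y ∀z (Rxy ∧ Rxz → ∃w (Ryw ∧ Rzw)).
(a): fails — Rsv and Rss but v and s have no common successor.
(b): holds.
(c): fails — Rcd and Rca but d and a have no common successor.
(d): fails — Ruv and Ruv but v and v have no common successor.

(b)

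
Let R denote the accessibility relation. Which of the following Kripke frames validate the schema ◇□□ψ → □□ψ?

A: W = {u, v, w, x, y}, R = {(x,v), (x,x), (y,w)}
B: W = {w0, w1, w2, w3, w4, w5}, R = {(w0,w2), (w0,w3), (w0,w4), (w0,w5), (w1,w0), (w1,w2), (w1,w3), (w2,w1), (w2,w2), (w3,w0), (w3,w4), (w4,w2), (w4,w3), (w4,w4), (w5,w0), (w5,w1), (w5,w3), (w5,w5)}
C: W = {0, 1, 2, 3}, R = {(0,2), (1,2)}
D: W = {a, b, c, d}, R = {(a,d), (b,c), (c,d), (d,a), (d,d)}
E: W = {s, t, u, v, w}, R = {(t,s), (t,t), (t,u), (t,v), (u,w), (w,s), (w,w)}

Frame correspondent (Sahlqvist): ∀x ∀y ∀z ((xRy ∧ xR²z) → ∃w (yR²w ∧ z = w)) — i.e. a generalized confluence (Geach) condition.
A: fails — xRv, xR²v but no t with vR²t and v=t.
B: fails — w0Rw2, w0R²w4 but no w with w2R²w and w4=w.
C: satisfies the condition.
D: satisfies the condition.
E: fails — tRs, tR²s but no w* with sR²w* and s=w*.

C, D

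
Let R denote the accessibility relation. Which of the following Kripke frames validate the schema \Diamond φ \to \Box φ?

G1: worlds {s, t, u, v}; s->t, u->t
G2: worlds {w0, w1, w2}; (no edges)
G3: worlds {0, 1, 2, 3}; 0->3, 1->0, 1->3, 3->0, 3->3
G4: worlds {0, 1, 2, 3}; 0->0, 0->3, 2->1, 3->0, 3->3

G1, G2

Frame correspondent (Sahlqvist): \forall x \forall y \forall z (Rxy \wedge Rxz \to y = z) — i.e. partial functionality.
G1: holds.
G2: holds.
G3: fails — 1 sees both 0 and 3.
G4: fails — 0 sees both 0 and 3.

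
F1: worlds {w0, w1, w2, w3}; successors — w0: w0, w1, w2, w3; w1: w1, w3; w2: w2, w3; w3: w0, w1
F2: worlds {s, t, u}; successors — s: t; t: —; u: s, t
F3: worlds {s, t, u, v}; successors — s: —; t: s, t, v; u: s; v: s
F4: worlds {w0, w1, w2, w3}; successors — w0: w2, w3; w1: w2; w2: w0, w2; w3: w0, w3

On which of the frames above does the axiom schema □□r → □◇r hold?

Frame correspondent (Sahlqvist): ∀x ∀z (xRz → ∃w (xR²w ∧ zRw)) — i.e. a generalized confluence (Geach) condition.
F1: ✓.
F2: fails — sRt but no w with sR²w and tRw.
F3: fails — tRs but no w with tR²w and sRw.
F4: ✓.

F1, F4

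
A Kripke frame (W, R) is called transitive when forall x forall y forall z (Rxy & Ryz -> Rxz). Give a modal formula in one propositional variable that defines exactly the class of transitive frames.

This is transitivity; the standard corresponding axiom is 4: □q → □□q.
Suppose □q→□□q is valid. Take Rxy, Ryz and set V(q)={w : Rxw}. Then □q at x, so □□q at x, so □q at y, so q at z, i.e. Rxz.

□q → □□q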